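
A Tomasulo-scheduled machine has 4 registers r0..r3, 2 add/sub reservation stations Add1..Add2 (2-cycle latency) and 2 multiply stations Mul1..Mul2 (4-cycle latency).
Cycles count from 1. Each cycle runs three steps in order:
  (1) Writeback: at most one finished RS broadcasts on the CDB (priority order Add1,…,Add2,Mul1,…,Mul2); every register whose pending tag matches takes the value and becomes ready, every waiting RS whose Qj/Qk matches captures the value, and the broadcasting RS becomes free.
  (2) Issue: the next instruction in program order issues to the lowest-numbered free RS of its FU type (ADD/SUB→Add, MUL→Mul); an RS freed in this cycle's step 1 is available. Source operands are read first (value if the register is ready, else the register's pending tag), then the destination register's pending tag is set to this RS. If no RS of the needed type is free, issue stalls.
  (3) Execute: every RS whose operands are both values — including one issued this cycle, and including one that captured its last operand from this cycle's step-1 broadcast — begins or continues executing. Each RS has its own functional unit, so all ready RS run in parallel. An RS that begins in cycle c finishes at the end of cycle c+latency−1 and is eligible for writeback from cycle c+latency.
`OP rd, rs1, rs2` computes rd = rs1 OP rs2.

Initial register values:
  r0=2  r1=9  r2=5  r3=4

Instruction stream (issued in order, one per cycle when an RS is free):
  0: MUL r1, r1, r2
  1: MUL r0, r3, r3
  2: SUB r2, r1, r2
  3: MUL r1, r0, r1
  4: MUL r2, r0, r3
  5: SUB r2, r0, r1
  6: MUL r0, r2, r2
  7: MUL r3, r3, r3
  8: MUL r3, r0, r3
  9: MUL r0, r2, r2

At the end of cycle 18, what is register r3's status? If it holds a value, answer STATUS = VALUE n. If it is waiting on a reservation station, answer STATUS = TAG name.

c1: issue MUL r1<-Mul1 | r0:2,r1:Mul1,r2:5,r3:4
c2: issue MUL r0<-Mul2 | r0:Mul2,r1:Mul1,r2:5,r3:4
c3: issue SUB r2<-Add1 | r0:Mul2,r1:Mul1,r2:Add1,r3:4
c4: stall | r0:Mul2,r1:Mul1,r2:Add1,r3:4
c5: CDB Mul1=45; issue MUL r1<-Mul1 | r0:Mul2,r1:Mul1,r2:Add1,r3:4
c6: CDB Mul2=16; issue MUL r2<-Mul2 | r0:16,r1:Mul1,r2:Mul2,r3:4
c7: CDB Add1=40; issue SUB r2<-Add1 | r0:16,r1:Mul1,r2:Add1,r3:4
c8: stall | r0:16,r1:Mul1,r2:Add1,r3:4
c9: stall | r0:16,r1:Mul1,r2:Add1,r3:4
c10: CDB Mul1=720; issue MUL r0<-Mul1 | r0:Mul1,r1:720,r2:Add1,r3:4
c11: CDB Mul2=64; issue MUL r3<-Mul2 | r0:Mul1,r1:720,r2:Add1,r3:Mul2
c12: CDB Add1=-704; stall | r0:Mul1,r1:720,r2:-704,r3:Mul2
c13: stall | r0:Mul1,r1:720,r2:-704,r3:Mul2
c14: stall | r0:Mul1,r1:720,r2:-704,r3:Mul2
c15: CDB Mul2=16; issue MUL r3<-Mul2 | r0:Mul1,r1:720,r2:-704,r3:Mul2
c16: CDB Mul1=495616; issue MUL r0<-Mul1 | r0:Mul1,r1:720,r2:-704,r3:Mul2
c17: - | r0:Mul1,r1:720,r2:-704,r3:Mul2
c18: - | r0:Mul1,r1:720,r2:-704,r3:Mul2

STATUS = TAG Mul2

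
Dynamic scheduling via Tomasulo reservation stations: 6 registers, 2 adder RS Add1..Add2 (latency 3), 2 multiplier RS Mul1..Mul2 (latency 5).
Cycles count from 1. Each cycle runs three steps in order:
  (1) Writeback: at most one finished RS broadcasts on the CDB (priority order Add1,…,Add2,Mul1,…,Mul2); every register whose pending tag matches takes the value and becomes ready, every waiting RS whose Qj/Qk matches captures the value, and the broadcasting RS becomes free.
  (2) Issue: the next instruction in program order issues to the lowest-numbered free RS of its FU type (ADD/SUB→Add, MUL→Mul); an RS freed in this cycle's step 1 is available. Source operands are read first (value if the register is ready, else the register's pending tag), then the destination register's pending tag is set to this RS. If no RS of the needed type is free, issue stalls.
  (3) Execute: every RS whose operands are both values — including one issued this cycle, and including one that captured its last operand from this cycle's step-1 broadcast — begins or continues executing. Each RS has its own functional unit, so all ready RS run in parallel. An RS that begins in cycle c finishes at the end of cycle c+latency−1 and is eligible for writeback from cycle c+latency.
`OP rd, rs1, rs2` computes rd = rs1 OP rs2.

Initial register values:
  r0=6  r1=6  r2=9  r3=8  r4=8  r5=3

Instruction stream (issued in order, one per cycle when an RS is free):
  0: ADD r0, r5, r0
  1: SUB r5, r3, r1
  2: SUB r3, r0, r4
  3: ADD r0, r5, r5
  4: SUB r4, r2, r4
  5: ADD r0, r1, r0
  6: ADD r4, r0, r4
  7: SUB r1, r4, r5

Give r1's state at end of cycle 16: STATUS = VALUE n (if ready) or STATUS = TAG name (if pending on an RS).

STATUS = TAG Add2

  c1: issue ADD r0<-Add1  regs: r0:Add1,r1:6,r2:9,r3:8,r4:8,r5:3
  c2: issue SUB r5<-Add2  regs: r0:Add1,r1:6,r2:9,r3:8,r4:8,r5:Add2
  c3: stall  regs: r0:Add1,r1:6,r2:9,r3:8,r4:8,r5:Add2
  c4: CDB Add1=9; issue SUB r3<-Add1  regs: r0:9,r1:6,r2:9,r3:Add1,r4:8,r5:Add2
  c5: CDB Add2=2; issue ADD r0<-Add2  regs: r0:Add2,r1:6,r2:9,r3:Add1,r4:8,r5:2
  c6: stall  regs: r0:Add2,r1:6,r2:9,r3:Add1,r4:8,r5:2
  c7: CDB Add1=1; issue SUB r4<-Add1  regs: r0:Add2,r1:6,r2:9,r3:1,r4:Add1,r5:2
  c8: CDB Add2=4; issue ADD r0<-Add2  regs: r0:Add2,r1:6,r2:9,r3:1,r4:Add1,r5:2
  c9: stall  regs: r0:Add2,r1:6,r2:9,r3:1,r4:Add1,r5:2
  c10: CDB Add1=1; issue ADD r4<-Add1  regs: r0:Add2,r1:6,r2:9,r3:1,r4:Add1,r5:2
  c11: CDB Add2=10; issue SUB r1<-Add2  regs: r0:10,r1:Add2,r2:9,r3:1,r4:Add1,r5:2
  c12: -  regs: r0:10,r1:Add2,r2:9,r3:1,r4:Add1,r5:2
  c13: -  regs: r0:10,r1:Add2,r2:9,r3:1,r4:Add1,r5:2
  c14: CDB Add1=11  regs: r0:10,r1:Add2,r2:9,r3:1,r4:11,r5:2
  c15: -  regs: r0:10,r1:Add2,r2:9,r3:1,r4:11,r5:2
  c16: -  regs: r0:10,r1:Add2,r2:9,r3:1,r4:11,r5:2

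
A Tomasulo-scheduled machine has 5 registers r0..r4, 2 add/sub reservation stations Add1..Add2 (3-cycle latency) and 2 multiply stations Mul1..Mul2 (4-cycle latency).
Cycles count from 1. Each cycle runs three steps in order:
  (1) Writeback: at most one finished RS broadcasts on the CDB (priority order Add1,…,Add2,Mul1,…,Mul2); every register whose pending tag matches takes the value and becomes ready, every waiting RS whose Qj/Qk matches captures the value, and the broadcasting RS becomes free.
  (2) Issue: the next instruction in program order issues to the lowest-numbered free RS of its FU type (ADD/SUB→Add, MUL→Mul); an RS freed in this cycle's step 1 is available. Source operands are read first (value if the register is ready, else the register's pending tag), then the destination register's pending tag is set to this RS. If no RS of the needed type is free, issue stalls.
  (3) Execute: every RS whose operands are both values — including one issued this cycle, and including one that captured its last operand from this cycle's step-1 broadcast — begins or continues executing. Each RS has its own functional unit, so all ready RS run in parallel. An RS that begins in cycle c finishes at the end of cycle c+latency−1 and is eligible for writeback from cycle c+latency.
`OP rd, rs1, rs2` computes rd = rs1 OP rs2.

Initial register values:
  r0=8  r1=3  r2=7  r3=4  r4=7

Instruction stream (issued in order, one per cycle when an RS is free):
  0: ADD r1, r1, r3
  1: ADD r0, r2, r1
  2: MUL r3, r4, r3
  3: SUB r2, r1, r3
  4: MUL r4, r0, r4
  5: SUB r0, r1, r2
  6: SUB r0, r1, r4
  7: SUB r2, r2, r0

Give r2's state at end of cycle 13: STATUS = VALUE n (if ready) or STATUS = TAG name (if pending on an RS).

  c1: issue ADD r1<-Add1  regs: r0:8,r1:Add1,r2:7,r3:4,r4:7
  c2: issue ADD r0<-Add2  regs: r0:Add2,r1:Add1,r2:7,r3:4,r4:7
  c3: issue MUL r3<-Mul1  regs: r0:Add2,r1:Add1,r2:7,r3:Mul1,r4:7
  c4: CDB Add1=7; issue SUB r2<-Add1  regs: r0:Add2,r1:7,r2:Add1,r3:Mul1,r4:7
  c5: issue MUL r4<-Mul2  regs: r0:Add2,r1:7,r2:Add1,r3:Mul1,r4:Mul2
  c6: stall  regs: r0:Add2,r1:7,r2:Add1,r3:Mul1,r4:Mul2
  c7: CDB Add2=14; issue SUB r0<-Add2  regs: r0:Add2,r1:7,r2:Add1,r3:Mul1,r4:Mul2
  c8: CDB Mul1=28; stall  regs: r0:Add2,r1:7,r2:Add1,r3:28,r4:Mul2
  c9: stall  regs: r0:Add2,r1:7,r2:Add1,r3:28,r4:Mul2
  c10: stall  regs: r0:Add2,r1:7,r2:Add1,r3:28,r4:Mul2
  c11: CDB Add1=-21; issue SUB r0<-Add1  regs: r0:Add1,r1:7,r2:-21,r3:28,r4:Mul2
  c12: CDB Mul2=98; stall  regs: r0:Add1,r1:7,r2:-21,r3:28,r4:98
  c13: stall  regs: r0:Add1,r1:7,r2:-21,r3:28,r4:98

STATUS = VALUE -21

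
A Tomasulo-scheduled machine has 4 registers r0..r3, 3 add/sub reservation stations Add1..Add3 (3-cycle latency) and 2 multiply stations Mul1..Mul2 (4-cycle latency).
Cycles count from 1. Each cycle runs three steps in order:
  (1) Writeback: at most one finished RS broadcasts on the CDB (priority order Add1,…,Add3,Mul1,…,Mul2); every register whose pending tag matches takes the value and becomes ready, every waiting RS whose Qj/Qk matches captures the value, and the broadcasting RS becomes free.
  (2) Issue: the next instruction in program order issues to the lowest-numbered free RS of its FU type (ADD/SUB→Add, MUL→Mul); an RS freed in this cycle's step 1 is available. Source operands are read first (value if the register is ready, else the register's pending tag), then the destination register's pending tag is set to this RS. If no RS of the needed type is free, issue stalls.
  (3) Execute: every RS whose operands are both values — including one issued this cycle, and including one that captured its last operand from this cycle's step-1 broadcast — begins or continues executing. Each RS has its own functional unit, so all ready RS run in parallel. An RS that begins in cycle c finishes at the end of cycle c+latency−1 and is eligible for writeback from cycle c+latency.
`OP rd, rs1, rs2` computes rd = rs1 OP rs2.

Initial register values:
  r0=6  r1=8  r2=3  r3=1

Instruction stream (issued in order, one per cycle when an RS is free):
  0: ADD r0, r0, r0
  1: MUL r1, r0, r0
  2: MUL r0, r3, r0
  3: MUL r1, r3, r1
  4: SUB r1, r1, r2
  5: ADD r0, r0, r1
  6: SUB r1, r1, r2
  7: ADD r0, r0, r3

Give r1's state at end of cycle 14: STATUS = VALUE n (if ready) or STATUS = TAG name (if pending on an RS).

cycle 1: issue ADD r0<-Add1 // r0:Add1,r1:8,r2:3,r3:1
cycle 2: issue MUL r1<-Mul1 // r0:Add1,r1:Mul1,r2:3,r3:1
cycle 3: issue MUL r0<-Mul2 // r0:Mul2,r1:Mul1,r2:3,r3:1
cycle 4: CDB Add1=12; stall // r0:Mul2,r1:Mul1,r2:3,r3:1
cycle 5: stall // r0:Mul2,r1:Mul1,r2:3,r3:1
cycle 6: stall // r0:Mul2,r1:Mul1,r2:3,r3:1
cycle 7: stall // r0:Mul2,r1:Mul1,r2:3,r3:1
cycle 8: CDB Mul1=144; issue MUL r1<-Mul1 // r0:Mul2,r1:Mul1,r2:3,r3:1
cycle 9: CDB Mul2=12; issue SUB r1<-Add1 // r0:12,r1:Add1,r2:3,r3:1
cycle 10: issue ADD r0<-Add2 // r0:Add2,r1:Add1,r2:3,r3:1
cycle 11: issue SUB r1<-Add3 // r0:Add2,r1:Add3,r2:3,r3:1
cycle 12: CDB Mul1=144; stall // r0:Add2,r1:Add3,r2:3,r3:1
cycle 13: stall // r0:Add2,r1:Add3,r2:3,r3:1
cycle 14: stall // r0:Add2,r1:Add3,r2:3,r3:1

STATUS = TAG Add3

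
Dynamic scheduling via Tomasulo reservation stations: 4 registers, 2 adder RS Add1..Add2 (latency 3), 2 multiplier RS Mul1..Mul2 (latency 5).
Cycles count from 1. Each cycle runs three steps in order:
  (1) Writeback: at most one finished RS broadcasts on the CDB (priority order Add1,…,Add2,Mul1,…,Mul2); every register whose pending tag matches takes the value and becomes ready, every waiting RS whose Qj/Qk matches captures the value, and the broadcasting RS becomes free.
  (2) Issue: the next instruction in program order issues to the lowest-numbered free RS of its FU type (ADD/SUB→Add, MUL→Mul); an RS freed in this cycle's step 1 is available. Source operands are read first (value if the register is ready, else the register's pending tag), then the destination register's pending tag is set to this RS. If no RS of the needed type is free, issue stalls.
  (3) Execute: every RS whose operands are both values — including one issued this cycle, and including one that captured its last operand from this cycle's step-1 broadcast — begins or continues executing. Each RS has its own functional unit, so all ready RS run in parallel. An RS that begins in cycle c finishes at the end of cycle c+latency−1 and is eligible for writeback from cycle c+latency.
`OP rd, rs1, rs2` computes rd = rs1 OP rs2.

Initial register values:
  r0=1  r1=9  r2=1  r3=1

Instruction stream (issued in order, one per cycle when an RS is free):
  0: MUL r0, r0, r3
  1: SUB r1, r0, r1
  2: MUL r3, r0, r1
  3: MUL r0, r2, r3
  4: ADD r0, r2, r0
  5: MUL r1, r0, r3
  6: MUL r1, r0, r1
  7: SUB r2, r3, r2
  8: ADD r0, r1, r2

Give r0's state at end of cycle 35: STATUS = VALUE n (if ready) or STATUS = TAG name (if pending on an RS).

cycle 1: issue MUL r0<-Mul1 // r0:Mul1,r1:9,r2:1,r3:1
cycle 2: issue SUB r1<-Add1 // r0:Mul1,r1:Add1,r2:1,r3:1
cycle 3: issue MUL r3<-Mul2 // r0:Mul1,r1:Add1,r2:1,r3:Mul2
cycle 4: stall // r0:Mul1,r1:Add1,r2:1,r3:Mul2
cycle 5: stall // r0:Mul1,r1:Add1,r2:1,r3:Mul2
cycle 6: CDB Mul1=1; issue MUL r0<-Mul1 // r0:Mul1,r1:Add1,r2:1,r3:Mul2
cycle 7: issue ADD r0<-Add2 // r0:Add2,r1:Add1,r2:1,r3:Mul2
cycle 8: stall // r0:Add2,r1:Add1,r2:1,r3:Mul2
cycle 9: CDB Add1=-8; stall // r0:Add2,r1:-8,r2:1,r3:Mul2
cycle 10: stall // r0:Add2,r1:-8,r2:1,r3:Mul2
cycle 11: stall // r0:Add2,r1:-8,r2:1,r3:Mul2
cycle 12: stall // r0:Add2,r1:-8,r2:1,r3:Mul2
cycle 13: stall // r0:Add2,r1:-8,r2:1,r3:Mul2
cycle 14: CDB Mul2=-8; issue MUL r1<-Mul2 // r0:Add2,r1:Mul2,r2:1,r3:-8
cycle 15: stall // r0:Add2,r1:Mul2,r2:1,r3:-8
cycle 16: stall // r0:Add2,r1:Mul2,r2:1,r3:-8
cycle 17: stall // r0:Add2,r1:Mul2,r2:1,r3:-8
cycle 18: stall // r0:Add2,r1:Mul2,r2:1,r3:-8
cycle 19: CDB Mul1=-8; issue MUL r1<-Mul1 // r0:Add2,r1:Mul1,r2:1,r3:-8
cycle 20: issue SUB r2<-Add1 // r0:Add2,r1:Mul1,r2:Add1,r3:-8
cycle 21: stall // r0:Add2,r1:Mul1,r2:Add1,r3:-8
cycle 22: CDB Add2=-7; issue ADD r0<-Add2 // r0:Add2,r1:Mul1,r2:Add1,r3:-8
cycle 23: CDB Add1=-9 // r0:Add2,r1:Mul1,r2:-9,r3:-8
cycle 24: - // r0:Add2,r1:Mul1,r2:-9,r3:-8
cycle 25: - // r0:Add2,r1:Mul1,r2:-9,r3:-8
cycle 26: - // r0:Add2,r1:Mul1,r2:-9,r3:-8
cycle 27: CDB Mul2=56 // r0:Add2,r1:Mul1,r2:-9,r3:-8
cycle 28: - // r0:Add2,r1:Mul1,r2:-9,r3:-8
cycle 29: - // r0:Add2,r1:Mul1,r2:-9,r3:-8
cycle 30: - // r0:Add2,r1:Mul1,r2:-9,r3:-8
cycle 31: - // r0:Add2,r1:Mul1,r2:-9,r3:-8
cycle 32: CDB Mul1=-392 // r0:Add2,r1:-392,r2:-9,r3:-8
cycle 33: - // r0:Add2,r1:-392,r2:-9,r3:-8
cycle 34: - // r0:Add2,r1:-392,r2:-9,r3:-8
cycle 35: CDB Add2=-401 // r0:-401,r1:-392,r2:-9,r3:-8

STATUS = VALUE -401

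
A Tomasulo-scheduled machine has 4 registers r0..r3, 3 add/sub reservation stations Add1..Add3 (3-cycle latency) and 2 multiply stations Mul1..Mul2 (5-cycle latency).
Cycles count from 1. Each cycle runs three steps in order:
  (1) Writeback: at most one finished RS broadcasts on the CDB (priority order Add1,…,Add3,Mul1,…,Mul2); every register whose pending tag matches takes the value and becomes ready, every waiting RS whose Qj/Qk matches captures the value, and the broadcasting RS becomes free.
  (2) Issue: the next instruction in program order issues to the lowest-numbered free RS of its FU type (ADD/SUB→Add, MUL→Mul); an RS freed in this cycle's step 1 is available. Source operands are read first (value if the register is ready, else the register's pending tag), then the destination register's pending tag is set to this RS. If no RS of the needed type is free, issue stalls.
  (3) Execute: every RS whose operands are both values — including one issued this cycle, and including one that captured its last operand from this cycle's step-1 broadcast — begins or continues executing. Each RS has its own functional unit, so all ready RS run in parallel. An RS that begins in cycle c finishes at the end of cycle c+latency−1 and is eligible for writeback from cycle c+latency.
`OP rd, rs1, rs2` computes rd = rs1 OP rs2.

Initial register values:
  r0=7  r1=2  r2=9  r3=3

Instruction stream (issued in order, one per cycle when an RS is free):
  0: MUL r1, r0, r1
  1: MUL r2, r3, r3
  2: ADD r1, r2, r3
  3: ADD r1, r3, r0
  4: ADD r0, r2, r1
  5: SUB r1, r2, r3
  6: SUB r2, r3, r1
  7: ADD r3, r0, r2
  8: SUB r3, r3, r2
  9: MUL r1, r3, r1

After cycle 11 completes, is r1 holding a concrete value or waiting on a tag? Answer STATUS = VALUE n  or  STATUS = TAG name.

STATUS = TAG Add2

c1: issue MUL r1<-Mul1 | r0:7,r1:Mul1,r2:9,r3:3
c2: issue MUL r2<-Mul2 | r0:7,r1:Mul1,r2:Mul2,r3:3
c3: issue ADD r1<-Add1 | r0:7,r1:Add1,r2:Mul2,r3:3
c4: issue ADD r1<-Add2 | r0:7,r1:Add2,r2:Mul2,r3:3
c5: issue ADD r0<-Add3 | r0:Add3,r1:Add2,r2:Mul2,r3:3
c6: CDB Mul1=14; stall | r0:Add3,r1:Add2,r2:Mul2,r3:3
c7: CDB Add2=10; issue SUB r1<-Add2 | r0:Add3,r1:Add2,r2:Mul2,r3:3
c8: CDB Mul2=9; stall | r0:Add3,r1:Add2,r2:9,r3:3
c9: stall | r0:Add3,r1:Add2,r2:9,r3:3
c10: stall | r0:Add3,r1:Add2,r2:9,r3:3
c11: CDB Add1=12; issue SUB r2<-Add1 | r0:Add3,r1:Add2,r2:Add1,r3:3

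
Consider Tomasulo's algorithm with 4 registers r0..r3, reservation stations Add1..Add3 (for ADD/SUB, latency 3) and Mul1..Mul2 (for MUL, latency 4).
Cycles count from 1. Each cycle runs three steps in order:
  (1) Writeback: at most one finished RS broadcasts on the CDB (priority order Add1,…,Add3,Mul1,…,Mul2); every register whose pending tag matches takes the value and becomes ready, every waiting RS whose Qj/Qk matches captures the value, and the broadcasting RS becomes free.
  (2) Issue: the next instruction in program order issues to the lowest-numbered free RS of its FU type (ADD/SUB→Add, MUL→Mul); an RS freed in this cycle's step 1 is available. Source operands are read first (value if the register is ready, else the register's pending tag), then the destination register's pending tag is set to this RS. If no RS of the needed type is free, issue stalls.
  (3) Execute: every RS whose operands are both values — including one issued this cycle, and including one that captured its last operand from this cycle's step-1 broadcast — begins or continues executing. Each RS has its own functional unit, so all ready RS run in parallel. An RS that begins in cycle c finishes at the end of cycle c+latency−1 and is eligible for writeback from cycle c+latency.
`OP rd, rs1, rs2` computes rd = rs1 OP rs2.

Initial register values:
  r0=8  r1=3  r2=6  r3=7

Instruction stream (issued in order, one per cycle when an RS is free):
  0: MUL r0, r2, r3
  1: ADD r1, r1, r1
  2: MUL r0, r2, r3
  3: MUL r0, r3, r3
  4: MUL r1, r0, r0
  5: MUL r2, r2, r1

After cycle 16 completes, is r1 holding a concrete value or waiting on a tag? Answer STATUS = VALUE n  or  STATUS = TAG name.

cycle 1: issue MUL r0<-Mul1 // r0:Mul1,r1:3,r2:6,r3:7
cycle 2: issue ADD r1<-Add1 // r0:Mul1,r1:Add1,r2:6,r3:7
cycle 3: issue MUL r0<-Mul2 // r0:Mul2,r1:Add1,r2:6,r3:7
cycle 4: stall // r0:Mul2,r1:Add1,r2:6,r3:7
cycle 5: CDB Add1=6; stall // r0:Mul2,r1:6,r2:6,r3:7
cycle 6: CDB Mul1=42; issue MUL r0<-Mul1 // r0:Mul1,r1:6,r2:6,r3:7
cycle 7: CDB Mul2=42; issue MUL r1<-Mul2 // r0:Mul1,r1:Mul2,r2:6,r3:7
cycle 8: stall // r0:Mul1,r1:Mul2,r2:6,r3:7
cycle 9: stall // r0:Mul1,r1:Mul2,r2:6,r3:7
cycle 10: CDB Mul1=49; issue MUL r2<-Mul1 // r0:49,r1:Mul2,r2:Mul1,r3:7
cycle 11: - // r0:49,r1:Mul2,r2:Mul1,r3:7
cycle 12: - // r0:49,r1:Mul2,r2:Mul1,r3:7
cycle 13: - // r0:49,r1:Mul2,r2:Mul1,r3:7
cycle 14: CDB Mul2=2401 // r0:49,r1:2401,r2:Mul1,r3:7
cycle 15: - // r0:49,r1:2401,r2:Mul1,r3:7
cycle 16: - // r0:49,r1:2401,r2:Mul1,r3:7

STATUS = VALUE 2401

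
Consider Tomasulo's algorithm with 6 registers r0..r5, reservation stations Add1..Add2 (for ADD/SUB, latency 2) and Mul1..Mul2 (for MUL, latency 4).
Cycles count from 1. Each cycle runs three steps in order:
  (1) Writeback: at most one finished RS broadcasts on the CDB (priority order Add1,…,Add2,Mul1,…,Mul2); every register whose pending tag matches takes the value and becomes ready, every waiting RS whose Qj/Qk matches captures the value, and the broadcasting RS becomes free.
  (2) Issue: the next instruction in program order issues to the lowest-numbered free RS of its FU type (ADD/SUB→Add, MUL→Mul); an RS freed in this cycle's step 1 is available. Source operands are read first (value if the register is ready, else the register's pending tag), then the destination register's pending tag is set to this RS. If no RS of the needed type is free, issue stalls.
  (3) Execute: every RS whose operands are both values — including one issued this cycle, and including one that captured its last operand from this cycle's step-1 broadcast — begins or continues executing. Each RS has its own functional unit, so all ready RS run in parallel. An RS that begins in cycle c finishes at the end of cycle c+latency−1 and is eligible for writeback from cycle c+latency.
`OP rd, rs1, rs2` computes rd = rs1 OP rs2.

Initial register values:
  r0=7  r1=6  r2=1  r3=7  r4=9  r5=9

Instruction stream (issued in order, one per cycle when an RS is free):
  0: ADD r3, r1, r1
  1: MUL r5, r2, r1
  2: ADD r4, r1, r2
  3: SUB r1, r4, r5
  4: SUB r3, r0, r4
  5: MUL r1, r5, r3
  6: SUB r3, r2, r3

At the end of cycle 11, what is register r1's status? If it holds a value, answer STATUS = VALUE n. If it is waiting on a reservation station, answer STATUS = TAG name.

  c1: issue ADD r3<-Add1  regs: r0:7,r1:6,r2:1,r3:Add1,r4:9,r5:9
  c2: issue MUL r5<-Mul1  regs: r0:7,r1:6,r2:1,r3:Add1,r4:9,r5:Mul1
  c3: CDB Add1=12; issue ADD r4<-Add1  regs: r0:7,r1:6,r2:1,r3:12,r4:Add1,r5:Mul1
  c4: issue SUB r1<-Add2  regs: r0:7,r1:Add2,r2:1,r3:12,r4:Add1,r5:Mul1
  c5: CDB Add1=7; issue SUB r3<-Add1  regs: r0:7,r1:Add2,r2:1,r3:Add1,r4:7,r5:Mul1
  c6: CDB Mul1=6; issue MUL r1<-Mul1  regs: r0:7,r1:Mul1,r2:1,r3:Add1,r4:7,r5:6
  c7: CDB Add1=0; issue SUB r3<-Add1  regs: r0:7,r1:Mul1,r2:1,r3:Add1,r4:7,r5:6
  c8: CDB Add2=1  regs: r0:7,r1:Mul1,r2:1,r3:Add1,r4:7,r5:6
  c9: CDB Add1=1  regs: r0:7,r1:Mul1,r2:1,r3:1,r4:7,r5:6
  c10: -  regs: r0:7,r1:Mul1,r2:1,r3:1,r4:7,r5:6
  c11: CDB Mul1=0  regs: r0:7,r1:0,r2:1,r3:1,r4:7,r5:6

STATUS = VALUE 0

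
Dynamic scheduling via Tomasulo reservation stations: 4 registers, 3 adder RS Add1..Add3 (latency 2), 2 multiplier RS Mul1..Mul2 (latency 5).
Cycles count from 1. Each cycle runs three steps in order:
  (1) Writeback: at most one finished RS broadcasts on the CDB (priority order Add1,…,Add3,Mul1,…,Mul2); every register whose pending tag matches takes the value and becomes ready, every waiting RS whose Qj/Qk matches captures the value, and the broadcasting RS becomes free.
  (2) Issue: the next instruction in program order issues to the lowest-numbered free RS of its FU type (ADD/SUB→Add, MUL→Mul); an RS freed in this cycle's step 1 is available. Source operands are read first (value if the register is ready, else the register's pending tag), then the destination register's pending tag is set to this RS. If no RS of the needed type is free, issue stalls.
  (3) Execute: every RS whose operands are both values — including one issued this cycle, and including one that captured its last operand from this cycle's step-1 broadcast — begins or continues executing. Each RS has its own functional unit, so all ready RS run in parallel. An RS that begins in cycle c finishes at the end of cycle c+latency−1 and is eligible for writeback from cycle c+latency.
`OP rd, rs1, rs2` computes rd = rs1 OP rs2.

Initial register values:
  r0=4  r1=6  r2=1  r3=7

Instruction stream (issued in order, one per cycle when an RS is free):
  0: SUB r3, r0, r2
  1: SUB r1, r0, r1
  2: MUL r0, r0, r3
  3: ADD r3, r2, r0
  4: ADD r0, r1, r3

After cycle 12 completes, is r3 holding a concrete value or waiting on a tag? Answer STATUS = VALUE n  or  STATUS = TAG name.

  c1: issue SUB r3<-Add1  regs: r0:4,r1:6,r2:1,r3:Add1
  c2: issue SUB r1<-Add2  regs: r0:4,r1:Add2,r2:1,r3:Add1
  c3: CDB Add1=3; issue MUL r0<-Mul1  regs: r0:Mul1,r1:Add2,r2:1,r3:3
  c4: CDB Add2=-2; issue ADD r3<-Add1  regs: r0:Mul1,r1:-2,r2:1,r3:Add1
  c5: issue ADD r0<-Add2  regs: r0:Add2,r1:-2,r2:1,r3:Add1
  c6: -  regs: r0:Add2,r1:-2,r2:1,r3:Add1
  c7: -  regs: r0:Add2,r1:-2,r2:1,r3:Add1
  c8: CDB Mul1=12  regs: r0:Add2,r1:-2,r2:1,r3:Add1
  c9: -  regs: r0:Add2,r1:-2,r2:1,r3:Add1
  c10: CDB Add1=13  regs: r0:Add2,r1:-2,r2:1,r3:13
  c11: -  regs: r0:Add2,r1:-2,r2:1,r3:13
  c12: CDB Add2=11  regs: r0:11,r1:-2,r2:1,r3:13

STATUS = VALUE 13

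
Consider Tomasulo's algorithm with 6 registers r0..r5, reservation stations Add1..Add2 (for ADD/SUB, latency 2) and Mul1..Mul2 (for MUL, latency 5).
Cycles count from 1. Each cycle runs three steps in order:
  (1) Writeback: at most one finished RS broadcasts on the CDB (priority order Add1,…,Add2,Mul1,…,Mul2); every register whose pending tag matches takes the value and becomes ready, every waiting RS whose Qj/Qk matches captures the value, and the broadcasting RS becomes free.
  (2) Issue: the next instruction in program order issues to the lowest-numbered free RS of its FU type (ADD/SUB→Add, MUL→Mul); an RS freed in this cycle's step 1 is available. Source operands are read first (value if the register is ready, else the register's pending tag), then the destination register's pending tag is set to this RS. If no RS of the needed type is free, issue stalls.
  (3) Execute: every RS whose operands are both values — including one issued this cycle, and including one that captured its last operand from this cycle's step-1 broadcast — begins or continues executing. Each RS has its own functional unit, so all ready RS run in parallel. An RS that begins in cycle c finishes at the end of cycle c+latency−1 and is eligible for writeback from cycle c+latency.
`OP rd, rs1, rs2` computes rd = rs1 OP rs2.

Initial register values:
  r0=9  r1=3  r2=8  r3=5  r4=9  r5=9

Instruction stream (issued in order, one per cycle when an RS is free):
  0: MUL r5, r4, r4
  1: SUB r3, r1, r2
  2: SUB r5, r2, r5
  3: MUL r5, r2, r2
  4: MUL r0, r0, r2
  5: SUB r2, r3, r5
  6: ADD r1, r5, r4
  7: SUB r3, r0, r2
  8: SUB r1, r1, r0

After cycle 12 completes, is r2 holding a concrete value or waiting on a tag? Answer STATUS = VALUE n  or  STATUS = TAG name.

  c1: issue MUL r5<-Mul1  regs: r0:9,r1:3,r2:8,r3:5,r4:9,r5:Mul1
  c2: issue SUB r3<-Add1  regs: r0:9,r1:3,r2:8,r3:Add1,r4:9,r5:Mul1
  c3: issue SUB r5<-Add2  regs: r0:9,r1:3,r2:8,r3:Add1,r4:9,r5:Add2
  c4: CDB Add1=-5; issue MUL r5<-Mul2  regs: r0:9,r1:3,r2:8,r3:-5,r4:9,r5:Mul2
  c5: stall  regs: r0:9,r1:3,r2:8,r3:-5,r4:9,r5:Mul2
  c6: CDB Mul1=81; issue MUL r0<-Mul1  regs: r0:Mul1,r1:3,r2:8,r3:-5,r4:9,r5:Mul2
  c7: issue SUB r2<-Add1  regs: r0:Mul1,r1:3,r2:Add1,r3:-5,r4:9,r5:Mul2
  c8: CDB Add2=-73; issue ADD r1<-Add2  regs: r0:Mul1,r1:Add2,r2:Add1,r3:-5,r4:9,r5:Mul2
  c9: CDB Mul2=64; stall  regs: r0:Mul1,r1:Add2,r2:Add1,r3:-5,r4:9,r5:64
  c10: stall  regs: r0:Mul1,r1:Add2,r2:Add1,r3:-5,r4:9,r5:64
  c11: CDB Add1=-69; issue SUB r3<-Add1  regs: r0:Mul1,r1:Add2,r2:-69,r3:Add1,r4:9,r5:64
  c12: CDB Add2=73; issue SUB r1<-Add2  regs: r0:Mul1,r1:Add2,r2:-69,r3:Add1,r4:9,r5:64

STATUS = VALUE -69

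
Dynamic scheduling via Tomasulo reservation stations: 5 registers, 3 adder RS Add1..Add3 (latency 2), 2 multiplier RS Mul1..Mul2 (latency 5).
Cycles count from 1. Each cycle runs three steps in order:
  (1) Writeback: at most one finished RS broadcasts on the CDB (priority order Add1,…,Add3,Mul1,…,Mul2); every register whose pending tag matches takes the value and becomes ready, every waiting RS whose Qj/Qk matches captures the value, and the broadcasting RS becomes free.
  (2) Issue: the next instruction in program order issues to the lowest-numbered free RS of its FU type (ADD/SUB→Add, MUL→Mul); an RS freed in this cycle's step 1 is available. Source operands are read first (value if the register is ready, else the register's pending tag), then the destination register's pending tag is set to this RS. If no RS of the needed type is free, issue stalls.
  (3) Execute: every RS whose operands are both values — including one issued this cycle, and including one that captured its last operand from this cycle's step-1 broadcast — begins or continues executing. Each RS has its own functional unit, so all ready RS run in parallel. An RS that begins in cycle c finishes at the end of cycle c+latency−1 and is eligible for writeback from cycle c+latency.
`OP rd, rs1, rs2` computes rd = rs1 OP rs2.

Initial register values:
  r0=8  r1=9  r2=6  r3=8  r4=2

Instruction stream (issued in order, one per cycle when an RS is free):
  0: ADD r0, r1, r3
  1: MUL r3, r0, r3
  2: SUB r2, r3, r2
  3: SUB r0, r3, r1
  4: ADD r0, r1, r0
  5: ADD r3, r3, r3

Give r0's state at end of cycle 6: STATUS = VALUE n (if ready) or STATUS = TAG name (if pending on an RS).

STATUS = TAG Add3

c1: issue ADD r0<-Add1 | r0:Add1,r1:9,r2:6,r3:8,r4:2
c2: issue MUL r3<-Mul1 | r0:Add1,r1:9,r2:6,r3:Mul1,r4:2
c3: CDB Add1=17; issue SUB r2<-Add1 | r0:17,r1:9,r2:Add1,r3:Mul1,r4:2
c4: issue SUB r0<-Add2 | r0:Add2,r1:9,r2:Add1,r3:Mul1,r4:2
c5: issue ADD r0<-Add3 | r0:Add3,r1:9,r2:Add1,r3:Mul1,r4:2
c6: stall | r0:Add3,r1:9,r2:Add1,r3:Mul1,r4:2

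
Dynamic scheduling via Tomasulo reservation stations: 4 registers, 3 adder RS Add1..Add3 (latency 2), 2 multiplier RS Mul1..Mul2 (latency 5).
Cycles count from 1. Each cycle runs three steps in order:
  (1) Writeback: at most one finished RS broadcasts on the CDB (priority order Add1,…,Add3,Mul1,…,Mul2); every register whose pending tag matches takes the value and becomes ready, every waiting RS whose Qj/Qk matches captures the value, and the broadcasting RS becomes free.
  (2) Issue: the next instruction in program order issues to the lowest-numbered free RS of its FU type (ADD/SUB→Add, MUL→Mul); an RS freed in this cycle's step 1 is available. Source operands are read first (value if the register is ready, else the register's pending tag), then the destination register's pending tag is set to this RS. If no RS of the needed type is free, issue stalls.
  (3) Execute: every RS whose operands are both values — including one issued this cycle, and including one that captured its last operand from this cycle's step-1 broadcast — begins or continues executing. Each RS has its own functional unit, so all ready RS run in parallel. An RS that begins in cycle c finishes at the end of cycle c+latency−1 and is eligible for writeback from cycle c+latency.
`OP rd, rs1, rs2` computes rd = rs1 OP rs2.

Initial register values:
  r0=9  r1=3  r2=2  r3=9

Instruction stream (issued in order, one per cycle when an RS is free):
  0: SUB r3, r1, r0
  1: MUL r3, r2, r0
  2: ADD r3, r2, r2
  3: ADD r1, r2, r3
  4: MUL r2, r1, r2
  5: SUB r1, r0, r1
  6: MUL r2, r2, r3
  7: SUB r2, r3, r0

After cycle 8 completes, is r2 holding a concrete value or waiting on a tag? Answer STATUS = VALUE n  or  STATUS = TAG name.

c1: issue SUB r3<-Add1 | r0:9,r1:3,r2:2,r3:Add1
c2: issue MUL r3<-Mul1 | r0:9,r1:3,r2:2,r3:Mul1
c3: CDB Add1=-6; issue ADD r3<-Add1 | r0:9,r1:3,r2:2,r3:Add1
c4: issue ADD r1<-Add2 | r0:9,r1:Add2,r2:2,r3:Add1
c5: CDB Add1=4; issue MUL r2<-Mul2 | r0:9,r1:Add2,r2:Mul2,r3:4
c6: issue SUB r1<-Add1 | r0:9,r1:Add1,r2:Mul2,r3:4
c7: CDB Add2=6; stall | r0:9,r1:Add1,r2:Mul2,r3:4
c8: CDB Mul1=18; issue MUL r2<-Mul1 | r0:9,r1:Add1,r2:Mul1,r3:4

STATUS = TAG Mul1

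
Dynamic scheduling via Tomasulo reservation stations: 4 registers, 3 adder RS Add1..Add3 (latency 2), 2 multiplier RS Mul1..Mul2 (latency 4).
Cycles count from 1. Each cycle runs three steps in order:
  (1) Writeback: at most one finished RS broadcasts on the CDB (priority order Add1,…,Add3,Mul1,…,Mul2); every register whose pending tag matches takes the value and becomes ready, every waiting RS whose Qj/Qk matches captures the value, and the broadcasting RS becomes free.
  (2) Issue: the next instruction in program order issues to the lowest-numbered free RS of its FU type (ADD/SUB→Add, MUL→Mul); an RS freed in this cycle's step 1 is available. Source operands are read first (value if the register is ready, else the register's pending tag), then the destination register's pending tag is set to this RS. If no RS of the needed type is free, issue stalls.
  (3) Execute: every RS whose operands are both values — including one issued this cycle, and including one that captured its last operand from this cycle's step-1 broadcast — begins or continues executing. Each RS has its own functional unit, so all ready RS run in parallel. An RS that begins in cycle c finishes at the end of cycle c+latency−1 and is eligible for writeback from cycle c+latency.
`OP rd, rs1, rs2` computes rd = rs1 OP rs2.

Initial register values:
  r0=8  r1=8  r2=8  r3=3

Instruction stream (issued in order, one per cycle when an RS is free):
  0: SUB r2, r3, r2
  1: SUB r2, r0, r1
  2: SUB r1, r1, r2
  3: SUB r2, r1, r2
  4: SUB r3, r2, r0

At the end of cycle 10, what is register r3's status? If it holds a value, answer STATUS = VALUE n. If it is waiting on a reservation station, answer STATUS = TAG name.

cycle 1: issue SUB r2<-Add1 // r0:8,r1:8,r2:Add1,r3:3
cycle 2: issue SUB r2<-Add2 // r0:8,r1:8,r2:Add2,r3:3
cycle 3: CDB Add1=-5; issue SUB r1<-Add1 // r0:8,r1:Add1,r2:Add2,r3:3
cycle 4: CDB Add2=0; issue SUB r2<-Add2 // r0:8,r1:Add1,r2:Add2,r3:3
cycle 5: issue SUB r3<-Add3 // r0:8,r1:Add1,r2:Add2,r3:Add3
cycle 6: CDB Add1=8 // r0:8,r1:8,r2:Add2,r3:Add3
cycle 7: - // r0:8,r1:8,r2:Add2,r3:Add3
cycle 8: CDB Add2=8 // r0:8,r1:8,r2:8,r3:Add3
cycle 9: - // r0:8,r1:8,r2:8,r3:Add3
cycle 10: CDB Add3=0 // r0:8,r1:8,r2:8,r3:0

STATUS = VALUE 0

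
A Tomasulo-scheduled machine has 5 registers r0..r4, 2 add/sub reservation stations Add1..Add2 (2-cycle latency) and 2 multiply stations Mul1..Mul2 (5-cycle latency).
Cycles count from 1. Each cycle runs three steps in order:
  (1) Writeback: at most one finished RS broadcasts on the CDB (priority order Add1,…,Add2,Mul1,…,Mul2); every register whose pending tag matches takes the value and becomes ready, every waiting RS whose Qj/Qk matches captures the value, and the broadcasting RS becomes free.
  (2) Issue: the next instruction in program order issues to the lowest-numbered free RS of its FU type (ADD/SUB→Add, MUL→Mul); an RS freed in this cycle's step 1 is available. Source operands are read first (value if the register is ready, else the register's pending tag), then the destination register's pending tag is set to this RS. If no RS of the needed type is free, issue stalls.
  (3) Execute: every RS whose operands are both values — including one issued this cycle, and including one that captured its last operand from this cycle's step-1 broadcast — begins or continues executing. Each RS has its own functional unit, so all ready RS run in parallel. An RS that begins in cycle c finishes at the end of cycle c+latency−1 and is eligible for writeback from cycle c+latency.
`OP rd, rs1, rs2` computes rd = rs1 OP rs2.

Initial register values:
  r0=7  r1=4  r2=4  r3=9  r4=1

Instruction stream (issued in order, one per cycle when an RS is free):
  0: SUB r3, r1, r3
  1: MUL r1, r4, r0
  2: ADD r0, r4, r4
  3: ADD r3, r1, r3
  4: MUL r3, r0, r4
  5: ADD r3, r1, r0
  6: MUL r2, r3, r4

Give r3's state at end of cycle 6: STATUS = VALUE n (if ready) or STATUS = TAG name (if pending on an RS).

  c1: issue SUB r3<-Add1  regs: r0:7,r1:4,r2:4,r3:Add1,r4:1
  c2: issue MUL r1<-Mul1  regs: r0:7,r1:Mul1,r2:4,r3:Add1,r4:1
  c3: CDB Add1=-5; issue ADD r0<-Add1  regs: r0:Add1,r1:Mul1,r2:4,r3:-5,r4:1
  c4: issue ADD r3<-Add2  regs: r0:Add1,r1:Mul1,r2:4,r3:Add2,r4:1
  c5: CDB Add1=2; issue MUL r3<-Mul2  regs: r0:2,r1:Mul1,r2:4,r3:Mul2,r4:1
  c6: issue ADD r3<-Add1  regs: r0:2,r1:Mul1,r2:4,r3:Add1,r4:1

STATUS = TAG Add1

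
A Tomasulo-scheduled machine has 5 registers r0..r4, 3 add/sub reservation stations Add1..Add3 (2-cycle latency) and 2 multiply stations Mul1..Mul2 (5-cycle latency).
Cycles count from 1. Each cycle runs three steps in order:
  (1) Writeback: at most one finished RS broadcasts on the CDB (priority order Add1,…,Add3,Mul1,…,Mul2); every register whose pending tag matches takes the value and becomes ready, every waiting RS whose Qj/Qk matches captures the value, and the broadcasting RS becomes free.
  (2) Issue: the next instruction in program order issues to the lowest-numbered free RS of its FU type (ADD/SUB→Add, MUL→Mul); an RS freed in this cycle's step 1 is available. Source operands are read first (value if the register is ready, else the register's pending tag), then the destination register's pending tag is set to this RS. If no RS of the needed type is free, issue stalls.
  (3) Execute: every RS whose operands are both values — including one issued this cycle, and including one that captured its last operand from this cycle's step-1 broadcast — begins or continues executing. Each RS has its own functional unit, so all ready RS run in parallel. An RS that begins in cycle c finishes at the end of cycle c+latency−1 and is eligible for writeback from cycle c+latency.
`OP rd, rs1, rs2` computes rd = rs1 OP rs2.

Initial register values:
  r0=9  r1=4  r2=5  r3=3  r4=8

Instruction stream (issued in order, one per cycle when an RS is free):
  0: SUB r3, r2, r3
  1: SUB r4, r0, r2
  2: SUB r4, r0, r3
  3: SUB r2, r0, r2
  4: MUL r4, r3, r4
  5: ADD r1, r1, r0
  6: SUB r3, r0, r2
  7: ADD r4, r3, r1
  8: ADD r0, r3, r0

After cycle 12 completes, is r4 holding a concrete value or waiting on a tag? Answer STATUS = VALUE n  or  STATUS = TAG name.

  c1: issue SUB r3<-Add1  regs: r0:9,r1:4,r2:5,r3:Add1,r4:8
  c2: issue SUB r4<-Add2  regs: r0:9,r1:4,r2:5,r3:Add1,r4:Add2
  c3: CDB Add1=2; issue SUB r4<-Add1  regs: r0:9,r1:4,r2:5,r3:2,r4:Add1
  c4: CDB Add2=4; issue SUB r2<-Add2  regs: r0:9,r1:4,r2:Add2,r3:2,r4:Add1
  c5: CDB Add1=7; issue MUL r4<-Mul1  regs: r0:9,r1:4,r2:Add2,r3:2,r4:Mul1
  c6: CDB Add2=4; issue ADD r1<-Add1  regs: r0:9,r1:Add1,r2:4,r3:2,r4:Mul1
  c7: issue SUB r3<-Add2  regs: r0:9,r1:Add1,r2:4,r3:Add2,r4:Mul1
  c8: CDB Add1=13; issue ADD r4<-Add1  regs: r0:9,r1:13,r2:4,r3:Add2,r4:Add1
  c9: CDB Add2=5; issue ADD r0<-Add2  regs: r0:Add2,r1:13,r2:4,r3:5,r4:Add1
  c10: CDB Mul1=14  regs: r0:Add2,r1:13,r2:4,r3:5,r4:Add1
  c11: CDB Add1=18  regs: r0:Add2,r1:13,r2:4,r3:5,r4:18
  c12: CDB Add2=14  regs: r0:14,r1:13,r2:4,r3:5,r4:18

STATUS = VALUE 18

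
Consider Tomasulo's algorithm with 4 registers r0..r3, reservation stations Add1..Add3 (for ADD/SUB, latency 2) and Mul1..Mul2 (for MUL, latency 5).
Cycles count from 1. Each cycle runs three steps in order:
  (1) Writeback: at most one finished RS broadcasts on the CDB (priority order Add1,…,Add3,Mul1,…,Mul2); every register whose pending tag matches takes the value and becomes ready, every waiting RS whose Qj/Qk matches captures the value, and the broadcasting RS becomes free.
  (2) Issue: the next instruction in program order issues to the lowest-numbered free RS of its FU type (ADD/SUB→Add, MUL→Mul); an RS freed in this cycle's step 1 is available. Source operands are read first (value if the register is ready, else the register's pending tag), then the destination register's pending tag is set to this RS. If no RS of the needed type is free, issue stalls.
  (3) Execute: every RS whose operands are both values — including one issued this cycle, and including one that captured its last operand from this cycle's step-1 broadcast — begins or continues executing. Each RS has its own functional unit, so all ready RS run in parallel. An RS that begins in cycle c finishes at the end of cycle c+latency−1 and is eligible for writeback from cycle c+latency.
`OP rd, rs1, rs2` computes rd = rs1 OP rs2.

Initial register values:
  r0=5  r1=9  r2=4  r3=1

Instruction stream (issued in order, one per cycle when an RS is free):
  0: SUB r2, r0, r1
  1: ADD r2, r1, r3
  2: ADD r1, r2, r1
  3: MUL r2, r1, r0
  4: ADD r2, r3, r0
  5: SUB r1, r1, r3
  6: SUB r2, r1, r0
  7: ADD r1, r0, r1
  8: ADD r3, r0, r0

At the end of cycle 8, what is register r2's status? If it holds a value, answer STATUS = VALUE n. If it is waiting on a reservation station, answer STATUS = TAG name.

cycle 1: issue SUB r2<-Add1 // r0:5,r1:9,r2:Add1,r3:1
cycle 2: issue ADD r2<-Add2 // r0:5,r1:9,r2:Add2,r3:1
cycle 3: CDB Add1=-4; issue ADD r1<-Add1 // r0:5,r1:Add1,r2:Add2,r3:1
cycle 4: CDB Add2=10; issue MUL r2<-Mul1 // r0:5,r1:Add1,r2:Mul1,r3:1
cycle 5: issue ADD r2<-Add2 // r0:5,r1:Add1,r2:Add2,r3:1
cycle 6: CDB Add1=19; issue SUB r1<-Add1 // r0:5,r1:Add1,r2:Add2,r3:1
cycle 7: CDB Add2=6; issue SUB r2<-Add2 // r0:5,r1:Add1,r2:Add2,r3:1
cycle 8: CDB Add1=18; issue ADD r1<-Add1 // r0:5,r1:Add1,r2:Add2,r3:1

STATUS = TAG Add2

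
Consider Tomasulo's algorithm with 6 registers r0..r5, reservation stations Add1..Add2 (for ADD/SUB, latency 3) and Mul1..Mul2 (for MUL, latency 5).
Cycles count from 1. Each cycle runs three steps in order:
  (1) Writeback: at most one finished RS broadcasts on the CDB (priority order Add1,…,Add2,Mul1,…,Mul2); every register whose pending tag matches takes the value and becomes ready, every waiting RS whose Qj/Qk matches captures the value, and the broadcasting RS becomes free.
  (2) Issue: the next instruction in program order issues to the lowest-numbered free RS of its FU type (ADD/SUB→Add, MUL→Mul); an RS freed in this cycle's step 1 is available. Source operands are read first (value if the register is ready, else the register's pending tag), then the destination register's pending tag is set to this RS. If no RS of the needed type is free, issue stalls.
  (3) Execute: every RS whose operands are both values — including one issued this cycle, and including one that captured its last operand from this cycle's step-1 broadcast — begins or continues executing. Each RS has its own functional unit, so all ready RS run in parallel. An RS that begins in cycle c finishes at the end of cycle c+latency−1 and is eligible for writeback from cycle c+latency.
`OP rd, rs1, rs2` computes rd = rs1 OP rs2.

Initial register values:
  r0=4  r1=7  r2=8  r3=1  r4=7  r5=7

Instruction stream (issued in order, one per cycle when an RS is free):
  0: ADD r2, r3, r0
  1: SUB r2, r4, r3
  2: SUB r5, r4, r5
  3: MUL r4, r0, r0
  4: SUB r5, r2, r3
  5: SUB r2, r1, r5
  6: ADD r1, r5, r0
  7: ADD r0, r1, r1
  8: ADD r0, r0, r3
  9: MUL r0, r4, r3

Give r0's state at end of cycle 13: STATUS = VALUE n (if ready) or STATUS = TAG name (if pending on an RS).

STATUS = TAG Add2

c1: issue ADD r2<-Add1 | r0:4,r1:7,r2:Add1,r3:1,r4:7,r5:7
c2: issue SUB r2<-Add2 | r0:4,r1:7,r2:Add2,r3:1,r4:7,r5:7
c3: stall | r0:4,r1:7,r2:Add2,r3:1,r4:7,r5:7
c4: CDB Add1=5; issue SUB r5<-Add1 | r0:4,r1:7,r2:Add2,r3:1,r4:7,r5:Add1
c5: CDB Add2=6; issue MUL r4<-Mul1 | r0:4,r1:7,r2:6,r3:1,r4:Mul1,r5:Add1
c6: issue SUB r5<-Add2 | r0:4,r1:7,r2:6,r3:1,r4:Mul1,r5:Add2
c7: CDB Add1=0; issue SUB r2<-Add1 | r0:4,r1:7,r2:Add1,r3:1,r4:Mul1,r5:Add2
c8: stall | r0:4,r1:7,r2:Add1,r3:1,r4:Mul1,r5:Add2
c9: CDB Add2=5; issue ADD r1<-Add2 | r0:4,r1:Add2,r2:Add1,r3:1,r4:Mul1,r5:5
c10: CDB Mul1=16; stall | r0:4,r1:Add2,r2:Add1,r3:1,r4:16,r5:5
c11: stall | r0:4,r1:Add2,r2:Add1,r3:1,r4:16,r5:5
c12: CDB Add1=2; issue ADD r0<-Add1 | r0:Add1,r1:Add2,r2:2,r3:1,r4:16,r5:5
c13: CDB Add2=9; issue ADD r0<-Add2 | r0:Add2,r1:9,r2:2,r3:1,r4:16,r5:5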